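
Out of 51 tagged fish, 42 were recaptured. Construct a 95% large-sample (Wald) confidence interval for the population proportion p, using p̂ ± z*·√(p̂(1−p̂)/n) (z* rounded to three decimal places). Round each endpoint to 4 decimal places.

(0.7189, 0.9282)

p̂ = 42/51 = 0.82353.
SE = √(p̂(1−p̂)/n) = √(0.145329/51) = 0.053381.
z* = 1.960 at the 95% level.
Margin = 1.960·0.053381 = 0.10463.
So the interval runs from 0.7189 to 0.9282.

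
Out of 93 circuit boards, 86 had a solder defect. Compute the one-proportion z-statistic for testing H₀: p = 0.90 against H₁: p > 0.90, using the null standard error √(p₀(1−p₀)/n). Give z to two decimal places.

z = 0.79

Sample proportion p̂ = 86/93 = 0.92473.
SE₀ = √(0.90·0.10/93) = 0.031109.
Test statistic: z = 0.02473/0.031109 = 0.79.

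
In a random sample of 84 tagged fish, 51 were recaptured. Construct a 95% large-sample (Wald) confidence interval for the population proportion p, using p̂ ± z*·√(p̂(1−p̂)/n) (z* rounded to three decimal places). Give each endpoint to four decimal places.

Sample proportion p̂ = 51/84 = 0.60714.
Standard error of p̂: √(0.238520/84) = √0.002839529 = 0.053287.
For 95% confidence, z* = 1.960.
Margin = 1.960·0.053287 = 0.10444.
Interval: 0.60714 ± 0.10444 → (0.5027, 0.7116).

(0.5027, 0.7116)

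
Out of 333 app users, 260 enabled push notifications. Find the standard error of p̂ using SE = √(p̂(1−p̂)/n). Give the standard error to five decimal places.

The sample proportion is 260/333 = 0.78078.
p̂(1−p̂) = 0.171163.
SE = √(0.171163/333) = √0.000514003 = 0.02267.

SE = 0.02267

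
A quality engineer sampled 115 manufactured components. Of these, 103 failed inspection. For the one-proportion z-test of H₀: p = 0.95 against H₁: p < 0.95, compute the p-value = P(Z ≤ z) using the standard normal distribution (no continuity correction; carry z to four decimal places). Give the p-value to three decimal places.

The sample proportion is 103/115 = 0.89565.
SE₀ = √(0.95·0.05/115) = 0.020323.
Test statistic (full precision, shown to 4 dp): z = (103/115 − 0.95)/SE₀ ≈ -2.6741.
From the standard normal, P(Z ≤ z) = 0.004.

p-value = 0.004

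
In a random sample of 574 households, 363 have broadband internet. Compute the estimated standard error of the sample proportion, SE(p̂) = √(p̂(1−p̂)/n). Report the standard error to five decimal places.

SE = 0.02012

The sample proportion is 363/574 = 0.63240.
p̂(1−p̂) = 0.232470.
Dividing by n and taking the root: √0.000405000 = 0.02012.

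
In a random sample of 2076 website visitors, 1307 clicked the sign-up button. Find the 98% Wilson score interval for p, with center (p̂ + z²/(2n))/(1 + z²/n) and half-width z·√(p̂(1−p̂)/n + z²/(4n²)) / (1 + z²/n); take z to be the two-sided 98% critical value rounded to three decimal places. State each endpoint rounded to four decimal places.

(0.6046, 0.6539)

Here p̂ = 1307/2076 = 0.62958 and z = 2.326 (z² = 5.410276).
Denominator 1 + z²/n = 1 + 5.410276/2076 = 1.002606.
Center = (0.62958 + 0.001303)/1.002606 = 0.62924.
Radicand: p̂(1−p̂)/n + z²/(4n²) = 0.000112336 + 0.000000314 = 0.000112650.
Half-width = 2.326·√0.000112650/1.002606 = 0.02462.
Interval: 0.62924 ± 0.02462 → (0.6046, 0.6539).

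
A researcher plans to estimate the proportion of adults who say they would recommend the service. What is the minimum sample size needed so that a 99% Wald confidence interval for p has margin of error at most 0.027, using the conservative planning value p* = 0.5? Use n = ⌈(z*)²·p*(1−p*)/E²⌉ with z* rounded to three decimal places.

The 99% critical value is z* = 2.576.
p*(1−p*) = 0.2500.
(z*)²·p*(1−p*)/E² = 6.635776·0.2500/0.000729 = 2275.643.
⌈2275.643⌉ = 2276.

n = 2276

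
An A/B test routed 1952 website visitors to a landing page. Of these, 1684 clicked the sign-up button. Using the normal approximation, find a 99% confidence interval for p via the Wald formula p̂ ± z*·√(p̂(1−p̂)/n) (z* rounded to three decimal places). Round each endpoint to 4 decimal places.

(0.8426, 0.8828)

With x = 1684 successes in n = 1952, p̂ = 0.86270.
Standard error of p̂: √(0.118445/1952) = √0.000060679 = 0.007790.
The 99% critical value is z* = 2.576.
Margin of error: 2.576 × 0.007790 = 0.02007.
So the interval runs from 0.8426 to 0.8828.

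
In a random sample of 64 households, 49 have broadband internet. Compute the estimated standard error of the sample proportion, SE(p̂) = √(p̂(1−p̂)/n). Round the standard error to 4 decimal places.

SE = 0.0530

Sample proportion p̂ = 49/64 = 0.76562.
p̂(1−p̂) = 0.76562·0.23438 = 0.179446.
Dividing by n and taking the root: √0.002803844 = 0.0530.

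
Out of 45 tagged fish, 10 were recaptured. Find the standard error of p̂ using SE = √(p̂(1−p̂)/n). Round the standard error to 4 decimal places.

The sample proportion is 10/45 = 0.22222.
p̂(1−p̂) = 0.22222·0.77778 = 0.172838.
Dividing by n and taking the root: √0.003840844 = 0.0620.

SE = 0.0620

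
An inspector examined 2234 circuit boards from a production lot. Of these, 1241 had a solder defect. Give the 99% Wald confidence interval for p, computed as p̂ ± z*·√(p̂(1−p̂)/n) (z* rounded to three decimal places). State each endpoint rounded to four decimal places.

With x = 1241 successes in n = 2234, p̂ = 0.55551.
SE = √(p̂(1−p̂)/n) = √(0.246919/2234) = 0.010513.
z* = 2.576 at the 99% level.
Margin of error: 2.576 × 0.010513 = 0.02708.
So the interval runs from 0.5284 to 0.5826.

(0.5284, 0.5826)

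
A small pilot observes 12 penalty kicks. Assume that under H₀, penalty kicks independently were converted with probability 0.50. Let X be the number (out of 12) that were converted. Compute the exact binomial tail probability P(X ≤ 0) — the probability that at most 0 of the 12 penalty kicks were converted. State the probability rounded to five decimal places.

P = 0.00024

X ~ Binomial(n=12, p=0.50).
P(X ≤ 0) = C(12,0)·0.50^0·0.50^12.
= 0.000244 = 0.00024.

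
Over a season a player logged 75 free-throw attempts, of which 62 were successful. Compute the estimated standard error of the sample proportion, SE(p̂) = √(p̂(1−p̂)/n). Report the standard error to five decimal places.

SE = 0.04371

With x = 62 successes in n = 75, p̂ = 0.82667.
p̂(1−p̂) = 0.143287.
SE = √(0.143287/75) = 0.04371.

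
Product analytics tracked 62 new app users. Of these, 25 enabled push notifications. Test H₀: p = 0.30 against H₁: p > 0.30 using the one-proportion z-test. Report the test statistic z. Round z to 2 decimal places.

z = 1.77

Sample proportion p̂ = 25/62 = 0.40323.
SE₀ = √(0.30·0.70/62) = 0.058199.
z = (0.40323 − 0.30)/0.058199 = 0.10323/0.058199 = 1.77.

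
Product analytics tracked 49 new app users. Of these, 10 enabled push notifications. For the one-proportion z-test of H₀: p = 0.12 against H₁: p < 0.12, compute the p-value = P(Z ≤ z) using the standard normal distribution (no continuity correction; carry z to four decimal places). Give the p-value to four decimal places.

p-value = 0.9649

With x = 10 successes in n = 49, p̂ = 0.20408.
Under H₀, SE = √(p₀(1−p₀)/n) = √(0.12·0.88/49) = √0.002155102 = 0.046423.
Test statistic (full precision, shown to 4 dp): z = (10/49 − 0.12)/SE₀ ≈ 1.8112.
p-value = P(Z ≤ z) with z = 1.8112 → 0.9649.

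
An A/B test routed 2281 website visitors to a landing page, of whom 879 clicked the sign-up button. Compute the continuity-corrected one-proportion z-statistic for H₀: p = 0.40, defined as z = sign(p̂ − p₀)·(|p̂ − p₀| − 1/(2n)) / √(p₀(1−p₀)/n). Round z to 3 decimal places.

z = -1.406

p̂ = 879/2281 = 0.38536. p̂ − p₀ = -0.014643.
Continuity correction 1/(2n) = 1/4562 = 0.000219.
Corrected numerator: |-0.014643| − 0.000219 = 0.014424.
Under H₀, SE = √(p₀(1−p₀)/n) = √(0.40·0.60/2281) = √0.000105217 = 0.010258.
z = (−)0.014424/0.010258 = -1.406.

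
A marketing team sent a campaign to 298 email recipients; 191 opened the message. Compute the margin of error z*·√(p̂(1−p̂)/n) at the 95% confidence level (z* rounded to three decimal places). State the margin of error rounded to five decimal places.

Sample proportion p̂ = 191/298 = 0.64094.
SE(p̂) = √(0.64094·0.35906/298) = 0.027790.
z* = 1.960 at the 95% level.
So ME = 0.05447.

ME = 0.05447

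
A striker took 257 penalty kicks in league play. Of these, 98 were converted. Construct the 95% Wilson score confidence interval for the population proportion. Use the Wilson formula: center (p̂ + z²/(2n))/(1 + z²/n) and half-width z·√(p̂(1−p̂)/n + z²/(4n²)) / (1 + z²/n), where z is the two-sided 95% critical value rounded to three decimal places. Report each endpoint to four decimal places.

(0.3241, 0.4420)

p̂ = 98/257 = 0.38132; z = 1.960, so z² = 3.841600.
Denominator 1 + z²/n = 1 + 3.841600/257 = 1.014948.
Adjusted center: (0.38132 + z²/(2n))/1.014948 = 0.38307.
Radicand: p̂(1−p̂)/n + z²/(4n²) = 0.000917960 + 0.000014541 = 0.000932501.
Half-width = z·√(radicand)/denom = 1.960·0.030537/1.014948 = 0.05897.
Interval: 0.38307 ± 0.05897 → (0.3241, 0.4420).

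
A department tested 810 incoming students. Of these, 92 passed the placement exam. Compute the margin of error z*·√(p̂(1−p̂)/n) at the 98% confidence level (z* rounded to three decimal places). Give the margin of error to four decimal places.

ME = 0.0259

With x = 92 successes in n = 810, p̂ = 0.11358.
Standard error of p̂: √(0.100680/810) = √0.000124296 = 0.011149.
z* = 2.326 at the 98% level.
ME = 2.326·0.011149 = 0.0259.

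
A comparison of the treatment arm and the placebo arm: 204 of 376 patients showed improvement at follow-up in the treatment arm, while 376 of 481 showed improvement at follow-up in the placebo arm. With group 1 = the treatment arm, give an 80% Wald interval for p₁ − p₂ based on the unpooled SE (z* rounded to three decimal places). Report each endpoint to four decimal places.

p̂₁ = 0.54255, p̂₂ = 0.78170, so the observed difference is -0.23915.
Unpooled SE = √(p̂₁(1−p̂₁)/n₁ + p̂₂(1−p̂₂)/n₂) = √(0.000660078 + 0.000354766) = 0.031857.
For 80% confidence, z* = 1.282. Margin = 1.282·0.031857 = 0.04084.
Interval: -0.23915 ± 0.04084 → (-0.2800, -0.1983).

(-0.2800, -0.1983)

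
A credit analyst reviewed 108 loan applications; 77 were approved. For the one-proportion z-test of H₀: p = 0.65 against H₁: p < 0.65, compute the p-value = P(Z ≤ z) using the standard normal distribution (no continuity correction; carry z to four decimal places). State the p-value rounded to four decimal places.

p-value = 0.9149

Sample proportion p̂ = 77/108 = 0.71296.
Under H₀, SE = √(p₀(1−p₀)/n) = √(0.65·0.35/108) = √0.002106481 = 0.045896.
z = (p̂ − p₀)/SE = (77/108 − 0.65)/0.045896 ≈ 1.3718.
From the standard normal, P(Z ≤ z) = 0.9149.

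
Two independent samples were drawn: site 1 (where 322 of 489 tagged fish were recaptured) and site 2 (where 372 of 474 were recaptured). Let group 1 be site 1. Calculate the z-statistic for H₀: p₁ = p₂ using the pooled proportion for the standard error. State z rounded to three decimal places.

p̂₁ = 322/489 = 0.65849, p̂₂ = 372/474 = 0.78481.
Pooled p̂ = (322+372)/(489+474) = 694/963 = 0.72066.
Pooled SE = √[0.2013071·0.00415469] ≈ 0.028920.
z = (p̂₁ − p̂₂)/SE = (0.65849 − 0.78481)/0.028920 = -0.12632/0.028920 = -4.368.

z = -4.368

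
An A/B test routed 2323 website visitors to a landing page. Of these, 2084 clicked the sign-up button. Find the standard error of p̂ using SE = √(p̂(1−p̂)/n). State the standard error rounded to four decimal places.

SE = 0.0063

p̂ = 2084/2323 = 0.89712.
p̂(1−p̂) = 0.89712·0.10288 = 0.092296.
SE = √(0.092296/2323) = √0.000039731 = 0.0063.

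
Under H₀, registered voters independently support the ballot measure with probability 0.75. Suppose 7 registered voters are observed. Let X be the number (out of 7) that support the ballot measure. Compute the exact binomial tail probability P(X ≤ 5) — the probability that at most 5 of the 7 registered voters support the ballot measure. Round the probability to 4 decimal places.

X is binomial with n = 7 and p = 0.75.
P(X ≤ 5) = Σ_{j=0}^{5} C(7,j)·0.75^j·0.25^{7−j}.
= 0.000061 + 0.001282 + 0.011536 + 0.057678 + 0.173035 + 0.311462 = 0.5551.

P = 0.5551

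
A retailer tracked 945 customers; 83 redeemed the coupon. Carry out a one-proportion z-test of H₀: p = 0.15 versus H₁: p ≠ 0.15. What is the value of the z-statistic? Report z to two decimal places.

z = -5.35

p̂ = 83/945 = 0.08783.
Null standard error: √(0.15·0.85/945) = √0.000134921 = 0.011616.
Test statistic: z = -0.06217/0.011616 = -5.35.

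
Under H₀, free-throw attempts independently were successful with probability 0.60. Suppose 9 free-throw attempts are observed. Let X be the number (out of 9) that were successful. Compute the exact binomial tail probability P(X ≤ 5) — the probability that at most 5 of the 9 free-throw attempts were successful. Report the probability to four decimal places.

X is binomial with n = 9 and p = 0.60.
P(X ≤ 5) = Σ_{j=0}^{5} C(9,j)·0.60^j·0.40^{9−j}.
= 0.000262 + 0.003539 + 0.021234 + 0.074318 + 0.167215 + 0.250823 = 0.5174.

P = 0.5174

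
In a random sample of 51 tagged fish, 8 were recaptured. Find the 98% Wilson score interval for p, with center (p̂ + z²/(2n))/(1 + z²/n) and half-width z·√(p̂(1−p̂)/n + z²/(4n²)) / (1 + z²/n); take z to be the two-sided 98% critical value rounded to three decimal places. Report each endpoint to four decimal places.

p̂ = 8/51 = 0.15686; z = 2.326, so z² = 5.410276.
1 + z²/n = 1.106084.
Center = (0.15686 + 0.053042)/1.106084 = 0.18977.
Radicand: p̂(1−p̂)/n + z²/(4n²) = 0.002593271 + 0.000520019 = 0.003113290.
Half-width = 2.326·√0.003113290/1.106084 = 0.11734.
So the interval runs from 0.0724 to 0.3071.

(0.0724, 0.3071)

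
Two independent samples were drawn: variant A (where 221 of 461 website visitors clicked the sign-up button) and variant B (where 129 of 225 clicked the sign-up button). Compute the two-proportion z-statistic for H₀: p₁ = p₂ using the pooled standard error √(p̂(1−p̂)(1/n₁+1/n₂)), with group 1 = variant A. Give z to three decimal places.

Sample proportions: p̂₁ = 221/461 = 0.47939 and p̂₂ = 129/225 = 0.57333.
Pooled p̂ = (221+129)/(461+225) = 350/686 = 0.51020.
SE = √[p̂(1−p̂)(1/n₁+1/n₂)] = √[0.51020·0.48980·(1/461+1/225)] ≈ 0.040654.
z = (p̂₁ − p̂₂)/SE = (0.47939 − 0.57333)/0.040654 = -0.09394/0.040654 = -2.311.

z = -2.311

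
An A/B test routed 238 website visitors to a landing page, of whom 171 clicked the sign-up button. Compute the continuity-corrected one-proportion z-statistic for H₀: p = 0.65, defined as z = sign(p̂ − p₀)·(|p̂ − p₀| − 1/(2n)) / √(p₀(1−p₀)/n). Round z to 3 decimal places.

z = 2.147

Sample proportion p̂ = 171/238 = 0.71849. p̂ − p₀ = 0.068487.
1/(2n) = 0.002101.
Corrected numerator: |0.068487| − 0.002101 = 0.066386.
Under H₀, SE = √(p₀(1−p₀)/n) = √(0.65·0.35/238) = √0.000955882 = 0.030917.
z = (+)0.066386/0.030917 = 2.147.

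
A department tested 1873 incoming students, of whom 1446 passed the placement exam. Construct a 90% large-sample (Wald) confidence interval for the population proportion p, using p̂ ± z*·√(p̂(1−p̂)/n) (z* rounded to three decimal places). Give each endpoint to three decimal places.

(0.756, 0.788)

p̂ = 1446/1873 = 0.77202.
SE = √(p̂(1−p̂)/n) = √(0.176003/1873) = 0.009694.
For 90% confidence, z* = 1.645.
Margin of error: 1.645 × 0.009694 = 0.01595.
CI: 0.77202 ± 0.01595 = (0.756, 0.788).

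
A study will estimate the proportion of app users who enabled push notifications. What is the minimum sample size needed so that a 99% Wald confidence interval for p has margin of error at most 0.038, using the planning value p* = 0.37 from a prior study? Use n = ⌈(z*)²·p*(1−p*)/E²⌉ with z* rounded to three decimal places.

For 99% confidence, z* = 2.576.
p*(1−p*) = 0.2331.
(z*)²·p*(1−p*)/E² = 6.635776·0.2331/0.001444 = 1071.191.
Rounding up, n = 1072.

n = 1072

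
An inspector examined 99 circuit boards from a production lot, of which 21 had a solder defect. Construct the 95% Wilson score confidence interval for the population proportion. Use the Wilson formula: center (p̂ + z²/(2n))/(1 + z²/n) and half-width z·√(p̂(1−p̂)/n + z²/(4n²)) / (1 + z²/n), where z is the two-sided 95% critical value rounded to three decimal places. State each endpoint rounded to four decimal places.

Here p̂ = 21/99 = 0.21212 and z = 1.960 (z² = 3.841600).
1 + z²/n = 1.038804.
Adjusted center: (0.21212 + z²/(2n))/1.038804 = 0.22287.
Radicand: p̂(1−p̂)/n + z²/(4n²) = 0.001688139 + 0.000097990 = 0.001786129.
Half-width = z·√(radicand)/denom = 1.960·0.042263/1.038804 = 0.07974.
Interval: 0.22287 ± 0.07974 → (0.1431, 0.3026).

(0.1431, 0.3026)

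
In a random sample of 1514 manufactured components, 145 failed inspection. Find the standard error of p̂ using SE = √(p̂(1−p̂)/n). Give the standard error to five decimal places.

p̂ = 145/1514 = 0.09577.
p̂(1−p̂) = 0.09577·0.90423 = 0.086598.
SE = √(0.086598/1514) = 0.00756.

SE = 0.00756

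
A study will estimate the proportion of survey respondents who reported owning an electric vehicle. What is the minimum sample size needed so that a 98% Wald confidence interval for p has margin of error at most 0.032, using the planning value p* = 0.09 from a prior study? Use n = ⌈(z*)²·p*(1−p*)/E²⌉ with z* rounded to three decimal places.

z* = 2.326 at the 98% level.
p*(1−p*) = 0.0819.
(z*)²·p*(1−p*)/E² = 5.410276·0.0819/0.001024 = 432.716.
⌈432.716⌉ = 433.

n = 433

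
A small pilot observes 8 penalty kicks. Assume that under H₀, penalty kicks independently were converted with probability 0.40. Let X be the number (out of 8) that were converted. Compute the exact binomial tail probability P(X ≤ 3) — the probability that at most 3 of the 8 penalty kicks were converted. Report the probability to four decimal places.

P = 0.5941

X is binomial with n = 8 and p = 0.40.
P(X ≤ 3) = C(8,0)·0.40^0·0.60^8 + C(8,1)·0.40^1·0.60^7 + C(8,2)·0.40^2·0.60^6 + C(8,3)·0.40^3·0.60^5.
= 0.016796 + 0.089580 + 0.209019 + 0.278692 = 0.5941.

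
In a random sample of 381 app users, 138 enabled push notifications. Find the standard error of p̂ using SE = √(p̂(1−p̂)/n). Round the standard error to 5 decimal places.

SE = 0.02462

With x = 138 successes in n = 381, p̂ = 0.36220.
p̂(1−p̂) = 0.231011.
Dividing by n and taking the root: √0.000606328 = 0.02462.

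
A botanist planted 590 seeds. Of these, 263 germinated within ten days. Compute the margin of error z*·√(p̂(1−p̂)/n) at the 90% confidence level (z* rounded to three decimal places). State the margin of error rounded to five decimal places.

ME = 0.03366

Sample proportion p̂ = 263/590 = 0.44576.
Standard error of p̂: √(0.247058/590) = √0.000418743 = 0.020463.
For 90% confidence, z* = 1.645.
ME = 1.645·0.020463 = 0.03366.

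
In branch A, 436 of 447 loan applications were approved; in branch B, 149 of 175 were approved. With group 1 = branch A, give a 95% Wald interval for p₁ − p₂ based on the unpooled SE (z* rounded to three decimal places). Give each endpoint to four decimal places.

(0.0693, 0.1786)

p̂₁ = 436/447 = 0.97539, p̂₂ = 149/175 = 0.85143; p̂₁ − p̂₂ = 0.12396.
SE = √(0.000053698 + 0.000722845) = √0.000776543 = 0.027867.
The 95% critical value is z* = 1.960. Margin = 1.960·0.027867 = 0.05462.
So the interval runs from 0.0693 to 0.1786.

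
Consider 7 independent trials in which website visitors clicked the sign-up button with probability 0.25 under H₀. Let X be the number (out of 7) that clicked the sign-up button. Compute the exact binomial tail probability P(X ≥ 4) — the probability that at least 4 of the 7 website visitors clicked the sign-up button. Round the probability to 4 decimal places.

P = 0.0706

X is binomial with n = 7 and p = 0.25.
P(X ≥ 4) = C(7,4)·0.25^4·0.75^3 + C(7,5)·0.25^5·0.75^2 + C(7,6)·0.25^6·0.75^1 + C(7,7)·0.25^7·0.75^0.
= 0.057678 + 0.011536 + 0.001282 + 0.000061 = 0.0706.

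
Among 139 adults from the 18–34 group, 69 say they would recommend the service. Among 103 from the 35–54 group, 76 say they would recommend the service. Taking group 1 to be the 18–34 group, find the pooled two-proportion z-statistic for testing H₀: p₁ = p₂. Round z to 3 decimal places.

Sample proportions: p̂₁ = 69/139 = 0.49640 and p̂₂ = 76/103 = 0.73786.
Pooling: p̂ = 145/242 = 0.59917.
Pooled SE = √[0.2401646·0.01690298] ≈ 0.063714.
z = (p̂₁ − p̂₂)/SE = (0.49640 − 0.73786)/0.063714 = -0.24146/0.063714 = -3.790.

z = -3.790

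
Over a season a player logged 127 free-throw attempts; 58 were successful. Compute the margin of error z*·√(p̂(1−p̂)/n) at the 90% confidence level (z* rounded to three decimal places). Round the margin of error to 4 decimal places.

The sample proportion is 58/127 = 0.45669.
SE(p̂) = √(0.45669·0.54331/127) = 0.044201.
For 90% confidence, z* = 1.645.
Margin of error = z*·SE = 1.645 × 0.044201 = 0.0727.

ME = 0.0727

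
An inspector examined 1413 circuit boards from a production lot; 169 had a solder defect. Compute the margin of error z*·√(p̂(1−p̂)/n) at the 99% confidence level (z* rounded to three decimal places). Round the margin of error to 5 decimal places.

With x = 169 successes in n = 1413, p̂ = 0.11960.
Standard error of p̂: √(0.105299/1413) = √0.000074521 = 0.008633.
The 99% critical value is z* = 2.576.
ME = 2.576·0.008633 = 0.02224.

ME = 0.02224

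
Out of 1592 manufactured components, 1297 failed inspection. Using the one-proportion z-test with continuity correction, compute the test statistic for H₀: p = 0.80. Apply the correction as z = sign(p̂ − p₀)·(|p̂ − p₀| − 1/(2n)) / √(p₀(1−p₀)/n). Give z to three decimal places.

With x = 1297 successes in n = 1592, p̂ = 0.81470. p̂ − p₀ = 0.014698.
1/(2n) = 0.000314.
Corrected numerator: |0.014698| − 0.000314 = 0.014384.
SE₀ = √(0.80·0.20/1592) = 0.010025.
z = (+)0.014384/0.010025 = 1.435.

z = 1.435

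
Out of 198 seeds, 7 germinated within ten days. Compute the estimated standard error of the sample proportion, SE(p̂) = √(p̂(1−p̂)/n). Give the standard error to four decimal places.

Sample proportion p̂ = 7/198 = 0.03535.
p̂(1−p̂) = 0.03535·0.96465 = 0.034100.
SE = √(0.034100/198) = 0.0131.

SE = 0.0131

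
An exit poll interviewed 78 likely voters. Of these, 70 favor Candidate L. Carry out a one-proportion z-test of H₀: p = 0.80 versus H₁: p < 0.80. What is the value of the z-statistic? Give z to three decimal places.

z = 2.151

The sample proportion is 70/78 = 0.89744.
SE₀ = √(0.80·0.20/78) = 0.045291.
z = (0.89744 − 0.80)/0.045291 = 0.09744/0.045291 = 2.151.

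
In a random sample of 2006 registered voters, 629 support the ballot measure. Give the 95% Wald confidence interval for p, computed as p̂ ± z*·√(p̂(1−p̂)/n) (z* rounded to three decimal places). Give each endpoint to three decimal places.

(0.293, 0.334)

Sample proportion p̂ = 629/2006 = 0.31356.
Standard error of p̂: √(0.215240/2006) = √0.000107298 = 0.010358.
z* = 1.960 at the 95% level.
Margin = 1.960·0.010358 = 0.02030.
CI: 0.31356 ± 0.02030 = (0.293, 0.334).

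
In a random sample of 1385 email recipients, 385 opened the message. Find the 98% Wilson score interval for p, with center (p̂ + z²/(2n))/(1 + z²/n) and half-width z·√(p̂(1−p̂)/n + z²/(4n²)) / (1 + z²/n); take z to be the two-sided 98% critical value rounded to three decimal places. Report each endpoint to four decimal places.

p̂ = 385/1385 = 0.27798; z = 2.326, so z² = 5.410276.
1 + z²/n = 1.003906.
Center = (0.27798 + 0.001953)/1.003906 = 0.27884.
Radicand: p̂(1−p̂)/n + z²/(4n²) = 0.000144914 + 0.000000705 = 0.000145619.
Half-width = 2.326·√0.000145619/1.003906 = 0.02796.
Interval: 0.27884 ± 0.02796 → (0.2509, 0.3068).

(0.2509, 0.3068)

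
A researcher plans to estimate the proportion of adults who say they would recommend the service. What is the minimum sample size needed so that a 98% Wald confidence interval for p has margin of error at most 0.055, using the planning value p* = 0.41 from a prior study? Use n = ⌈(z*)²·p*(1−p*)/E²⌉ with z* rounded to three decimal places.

n = 433

For 98% confidence, z* = 2.326.
p*(1−p*) = 0.41·0.59 = 0.2419.
Required n before rounding: 5.410276 × 0.2419 / 0.055² = 432.643.
Rounding up, n = 433.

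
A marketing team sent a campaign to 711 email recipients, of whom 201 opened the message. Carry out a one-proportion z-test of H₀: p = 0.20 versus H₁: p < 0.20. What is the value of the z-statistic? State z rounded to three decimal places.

z = 5.513

With x = 201 successes in n = 711, p̂ = 0.28270.
Null standard error: √(0.20·0.80/711) = √0.000225035 = 0.015001.
z = (0.28270 − 0.20)/0.015001 = 0.08270/0.015001 = 5.513.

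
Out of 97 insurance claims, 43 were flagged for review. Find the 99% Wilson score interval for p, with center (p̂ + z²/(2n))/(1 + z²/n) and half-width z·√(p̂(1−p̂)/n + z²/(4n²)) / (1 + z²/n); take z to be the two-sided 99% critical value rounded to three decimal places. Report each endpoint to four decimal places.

Here p̂ = 43/97 = 0.44330 and z = 2.576 (z² = 6.635776).
1 + z²/n = 1.068410.
Center = (0.44330 + 0.034205)/1.068410 = 0.44693.
Radicand: p̂(1−p̂)/n + z²/(4n²) = 0.002544175 + 0.000176315 = 0.002720490.
Half-width = 2.576·√0.002720490/1.068410 = 0.12576.
Interval: 0.44693 ± 0.12576 → (0.3212, 0.5727).

(0.3212, 0.5727)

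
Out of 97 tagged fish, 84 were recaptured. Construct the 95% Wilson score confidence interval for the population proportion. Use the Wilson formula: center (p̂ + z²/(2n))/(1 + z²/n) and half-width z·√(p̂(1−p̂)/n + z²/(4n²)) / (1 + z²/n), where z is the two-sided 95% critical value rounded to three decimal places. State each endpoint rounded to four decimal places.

Here p̂ = 84/97 = 0.86598 and z = 1.960 (z² = 3.841600).
1 + z²/n = 1.039604.
Center = (0.86598 + 0.019802)/1.039604 = 0.85204.
Radicand: p̂(1−p̂)/n + z²/(4n²) = 0.001196485 + 0.000102072 = 0.001298557.
Half-width = z·√(radicand)/denom = 1.960·0.036036/1.039604 = 0.06794.
So the interval runs from 0.7841 to 0.9200.

(0.7841, 0.9200)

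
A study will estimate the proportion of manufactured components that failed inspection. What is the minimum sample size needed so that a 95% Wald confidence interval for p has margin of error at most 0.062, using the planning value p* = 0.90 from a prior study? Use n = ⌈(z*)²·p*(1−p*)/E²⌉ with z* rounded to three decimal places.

z* = 1.960 at the 95% level.
p*(1−p*) = 0.0900.
(z*)²·p*(1−p*)/E² = 3.841600·0.0900/0.003844 = 89.944.
Rounding up, n = 90.

n = 90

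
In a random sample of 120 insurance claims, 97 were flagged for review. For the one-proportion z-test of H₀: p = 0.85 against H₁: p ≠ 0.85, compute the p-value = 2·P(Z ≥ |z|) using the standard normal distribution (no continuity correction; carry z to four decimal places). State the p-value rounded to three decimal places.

The sample proportion is 97/120 = 0.80833.
Null standard error: √(0.85·0.15/120) = √0.001062500 = 0.032596.
Test statistic (full precision, shown to 4 dp): z = (97/120 − 0.85)/SE₀ ≈ -1.2783.
From the standard normal, 2·P(Z ≥ |z|) = 0.201.

p-value = 0.201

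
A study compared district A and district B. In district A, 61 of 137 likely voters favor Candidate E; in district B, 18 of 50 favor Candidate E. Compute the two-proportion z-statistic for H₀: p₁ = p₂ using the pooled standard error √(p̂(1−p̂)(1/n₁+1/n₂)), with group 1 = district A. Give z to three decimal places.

p̂₁ = 61/137 = 0.44526, p̂₂ = 18/50 = 0.36000.
Pooled p̂ = (61+18)/(137+50) = 79/187 = 0.42246.
Pooled SE = √[0.2439875·0.02729927] ≈ 0.081613.
z = 0.08526/0.081613 = 1.045.

z = 1.045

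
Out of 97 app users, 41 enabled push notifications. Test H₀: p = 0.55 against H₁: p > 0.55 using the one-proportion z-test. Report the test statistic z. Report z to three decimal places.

z = -2.521

p̂ = 41/97 = 0.42268.
Under H₀, SE = √(p₀(1−p₀)/n) = √(0.55·0.45/97) = √0.002551546 = 0.050513.
Test statistic: z = -0.12732/0.050513 = -2.521.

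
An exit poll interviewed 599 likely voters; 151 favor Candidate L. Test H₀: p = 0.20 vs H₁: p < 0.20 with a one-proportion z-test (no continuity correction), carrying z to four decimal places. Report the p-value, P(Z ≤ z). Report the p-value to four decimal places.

p-value = 0.9993

The sample proportion is 151/599 = 0.25209.
Null standard error: √(0.20·0.80/599) = √0.000267112 = 0.016344.
Test statistic (full precision, shown to 4 dp): z = (151/599 − 0.20)/SE₀ ≈ 3.1870.
p-value = P(Z ≤ z) with z = 3.1870 → 0.9993.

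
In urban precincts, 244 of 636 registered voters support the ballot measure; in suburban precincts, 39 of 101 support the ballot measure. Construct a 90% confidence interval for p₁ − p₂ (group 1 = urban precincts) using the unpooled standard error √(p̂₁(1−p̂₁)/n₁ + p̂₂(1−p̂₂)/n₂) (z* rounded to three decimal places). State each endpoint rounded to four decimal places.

p̂₁ = 244/636 = 0.38365, p̂₂ = 39/101 = 0.38614; p̂₁ − p̂₂ = -0.00249.
SE = √(0.000371796 + 0.002346887) = √0.002718683 = 0.052141.
For 90% confidence, z* = 1.645. Margin = 1.645·0.052141 = 0.08577.
Interval: -0.00249 ± 0.08577 → (-0.0883, 0.0833).

(-0.0883, 0.0833)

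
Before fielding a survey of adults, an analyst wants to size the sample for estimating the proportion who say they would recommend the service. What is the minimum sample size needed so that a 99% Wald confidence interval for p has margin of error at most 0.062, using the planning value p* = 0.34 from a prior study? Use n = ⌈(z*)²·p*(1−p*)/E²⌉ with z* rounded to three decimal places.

The 99% critical value is z* = 2.576.
p*(1−p*) = 0.2244.
(z*)²·p*(1−p*)/E² = 6.635776·0.2244/0.003844 = 387.375.
⌈387.375⌉ = 388.

n = 388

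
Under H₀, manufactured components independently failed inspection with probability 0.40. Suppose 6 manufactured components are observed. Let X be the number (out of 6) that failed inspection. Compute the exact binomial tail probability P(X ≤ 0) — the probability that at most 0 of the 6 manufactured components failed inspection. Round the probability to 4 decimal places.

X is binomial with n = 6 and p = 0.40.
P(X ≤ 0) = C(6,0)·0.40^0·0.60^6.
= 0.046656 = 0.0467.

P = 0.0467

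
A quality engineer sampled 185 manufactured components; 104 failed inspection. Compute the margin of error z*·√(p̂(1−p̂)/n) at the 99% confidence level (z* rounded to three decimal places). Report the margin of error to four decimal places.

The sample proportion is 104/185 = 0.56216.
SE = √(p̂(1−p̂)/n) = √(0.246136/185) = 0.036476.
For 99% confidence, z* = 2.576.
ME = 2.576·0.036476 = 0.0940.

ME = 0.0940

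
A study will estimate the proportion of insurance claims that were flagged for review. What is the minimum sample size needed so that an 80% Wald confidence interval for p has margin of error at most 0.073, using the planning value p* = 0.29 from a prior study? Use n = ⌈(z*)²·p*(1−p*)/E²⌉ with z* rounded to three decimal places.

n = 64

z* = 1.282 at the 80% level.
p*(1−p*) = 0.2059.
Required n before rounding: 1.643524 × 0.2059 / 0.073² = 63.502.
⌈63.502⌉ = 64.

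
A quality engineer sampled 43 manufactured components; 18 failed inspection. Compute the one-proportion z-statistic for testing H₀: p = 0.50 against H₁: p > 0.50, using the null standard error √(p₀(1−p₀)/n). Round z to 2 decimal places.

With x = 18 successes in n = 43, p̂ = 0.41860.
Null standard error: √(0.50·0.50/43) = √0.005813953 = 0.076249.
z = (p̂ − p₀)/SE = (0.41860 − 0.50)/0.076249 = -1.07.

z = -1.07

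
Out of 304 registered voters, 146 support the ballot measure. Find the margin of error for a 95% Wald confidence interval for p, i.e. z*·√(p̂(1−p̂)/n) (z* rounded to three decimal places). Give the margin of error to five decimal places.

ME = 0.05616

With x = 146 successes in n = 304, p̂ = 0.48026.
Standard error of p̂: √(0.249610/304) = √0.000821087 = 0.028655.
The 95% critical value is z* = 1.960.
So ME = 0.05616.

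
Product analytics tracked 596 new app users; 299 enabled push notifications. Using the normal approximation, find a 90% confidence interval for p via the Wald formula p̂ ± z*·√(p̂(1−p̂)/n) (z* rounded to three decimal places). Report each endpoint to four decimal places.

With x = 299 successes in n = 596, p̂ = 0.50168.
Standard error of p̂: √(0.249997/596) = √0.000419458 = 0.020481.
z* = 1.645 at the 90% level.
Margin = 1.645·0.020481 = 0.03369.
So the interval runs from 0.4680 to 0.5354.

(0.4680, 0.5354)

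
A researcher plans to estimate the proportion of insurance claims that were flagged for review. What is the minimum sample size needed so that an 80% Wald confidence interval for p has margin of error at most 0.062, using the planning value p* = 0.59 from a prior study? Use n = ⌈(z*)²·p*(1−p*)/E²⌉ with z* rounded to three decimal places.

z* = 1.282 at the 80% level.
p*(1−p*) = 0.59·0.41 = 0.2419.
Required n before rounding: 1.643524 × 0.2419 / 0.062² = 103.426.
Rounding up, n = 104.

n = 104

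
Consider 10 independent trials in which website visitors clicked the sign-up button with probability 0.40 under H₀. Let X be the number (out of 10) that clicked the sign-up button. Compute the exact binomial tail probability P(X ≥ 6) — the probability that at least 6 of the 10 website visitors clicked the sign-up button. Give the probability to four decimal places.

X ~ Binomial(n=10, p=0.40).
P(X ≥ 6) = Σ_{j=6}^{10} C(10,j)·0.40^j·0.60^{10−j}.
= 0.111477 + 0.042467 + 0.010617 + 0.001573 + 0.000105 = 0.1662.

P = 0.1662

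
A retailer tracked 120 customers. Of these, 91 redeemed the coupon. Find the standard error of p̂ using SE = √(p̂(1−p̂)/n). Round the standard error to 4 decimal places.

With x = 91 successes in n = 120, p̂ = 0.75833.
p̂(1−p̂) = 0.75833·0.24167 = 0.183266.
SE = √(0.183266/120) = √0.001527217 = 0.0391.

SE = 0.0391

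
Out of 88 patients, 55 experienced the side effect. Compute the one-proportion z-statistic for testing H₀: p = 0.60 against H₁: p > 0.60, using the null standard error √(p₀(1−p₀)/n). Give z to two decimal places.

p̂ = 55/88 = 0.62500.
Under H₀, SE = √(p₀(1−p₀)/n) = √(0.60·0.40/88) = √0.002727273 = 0.052223.
Test statistic: z = 0.02500/0.052223 = 0.48.

z = 0.48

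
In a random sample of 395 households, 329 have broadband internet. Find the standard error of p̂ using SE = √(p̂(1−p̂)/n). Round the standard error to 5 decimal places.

SE = 0.01877

The sample proportion is 329/395 = 0.83291.
p̂(1−p̂) = 0.139171.
SE = √(0.139171/395) = 0.01877.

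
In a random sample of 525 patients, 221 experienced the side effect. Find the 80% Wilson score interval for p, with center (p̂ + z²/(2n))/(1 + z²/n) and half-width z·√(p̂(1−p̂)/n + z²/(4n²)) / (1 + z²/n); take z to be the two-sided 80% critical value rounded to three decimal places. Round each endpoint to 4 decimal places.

p̂ = 221/525 = 0.42095; z = 1.282, so z² = 1.643524.
Denominator 1 + z²/n = 1 + 1.643524/525 = 1.003131.
Center = (0.42095 + 0.001565)/1.003131 = 0.42120.
Radicand: p̂(1−p̂)/n + z²/(4n²) = 0.000464289 + 0.000001491 = 0.000465780.
Half-width = 1.282·√0.000465780/1.003131 = 0.02758.
So the interval runs from 0.3936 to 0.4488.

(0.3936, 0.4488)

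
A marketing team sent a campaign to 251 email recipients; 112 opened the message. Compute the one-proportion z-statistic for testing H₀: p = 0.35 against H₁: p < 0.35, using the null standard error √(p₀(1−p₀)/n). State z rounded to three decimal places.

z = 3.196

Sample proportion p̂ = 112/251 = 0.44622.
Under H₀, SE = √(p₀(1−p₀)/n) = √(0.35·0.65/251) = √0.000906375 = 0.030106.
z = (p̂ − p₀)/SE = (0.44622 − 0.35)/0.030106 = 3.196.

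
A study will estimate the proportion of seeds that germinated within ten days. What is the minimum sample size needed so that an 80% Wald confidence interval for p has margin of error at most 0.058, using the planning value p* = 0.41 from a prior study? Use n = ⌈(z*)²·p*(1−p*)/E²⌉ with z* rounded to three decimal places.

For 80% confidence, z* = 1.282.
p*(1−p*) = 0.41·0.59 = 0.2419.
(z*)²·p*(1−p*)/E² = 1.643524·0.2419/0.003364 = 118.183.
Rounding up, n = 119.

n = 119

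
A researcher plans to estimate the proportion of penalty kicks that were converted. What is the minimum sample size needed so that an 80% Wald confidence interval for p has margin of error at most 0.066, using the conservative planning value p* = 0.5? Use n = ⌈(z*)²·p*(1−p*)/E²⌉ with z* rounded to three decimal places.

For 80% confidence, z* = 1.282.
p*(1−p*) = 0.2500.
(z*)²·p*(1−p*)/E² = 1.643524·0.2500/0.004356 = 94.325.
⌈94.325⌉ = 95.

n = 95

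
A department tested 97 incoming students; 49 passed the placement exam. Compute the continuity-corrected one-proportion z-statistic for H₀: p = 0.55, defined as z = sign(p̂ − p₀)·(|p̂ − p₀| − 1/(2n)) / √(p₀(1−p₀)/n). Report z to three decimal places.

z = -0.786

Sample proportion p̂ = 49/97 = 0.50515. p̂ − p₀ = -0.044845.
Continuity correction 1/(2n) = 1/194 = 0.005155.
Corrected numerator: |-0.044845| − 0.005155 = 0.039690.
Under H₀, SE = √(p₀(1−p₀)/n) = √(0.55·0.45/97) = √0.002551546 = 0.050513.
z = −0.039690/0.050513 = -0.786.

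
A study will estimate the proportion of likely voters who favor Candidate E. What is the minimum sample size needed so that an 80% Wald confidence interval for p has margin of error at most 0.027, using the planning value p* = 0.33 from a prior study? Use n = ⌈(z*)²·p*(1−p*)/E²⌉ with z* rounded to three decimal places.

For 80% confidence, z* = 1.282.
p*(1−p*) = 0.33·0.67 = 0.2211.
(z*)²·p*(1−p*)/E² = 1.643524·0.2211/0.000729 = 498.468.
⌈498.468⌉ = 499.

n = 499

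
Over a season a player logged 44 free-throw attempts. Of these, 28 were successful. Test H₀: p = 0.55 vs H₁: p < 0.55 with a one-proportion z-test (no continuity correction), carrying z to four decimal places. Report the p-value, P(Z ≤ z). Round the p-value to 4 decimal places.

With x = 28 successes in n = 44, p̂ = 0.63636.
SE₀ = √(0.55·0.45/44) = 0.075000.
z = (p̂ − p₀)/SE = (28/44 − 0.55)/0.075000 ≈ 1.1515.
p-value = P(Z ≤ z) with z = 1.1515 → 0.8752.

p-value = 0.8752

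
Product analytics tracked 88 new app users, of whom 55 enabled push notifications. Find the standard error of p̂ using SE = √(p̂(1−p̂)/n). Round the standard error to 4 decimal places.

With x = 55 successes in n = 88, p̂ = 0.62500.
p̂(1−p̂) = 0.234375.
SE = √(0.234375/88) = √0.002663352 = 0.0516.

SE = 0.0516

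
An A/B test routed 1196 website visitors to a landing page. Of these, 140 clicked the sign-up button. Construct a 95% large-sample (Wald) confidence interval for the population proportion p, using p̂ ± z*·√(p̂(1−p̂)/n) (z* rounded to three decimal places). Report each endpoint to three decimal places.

(0.099, 0.135)

With x = 140 successes in n = 1196, p̂ = 0.11706.
Standard error of p̂: √(0.103355/1196) = √0.000086417 = 0.009296.
The 95% critical value is z* = 1.960.
Margin = 1.960·0.009296 = 0.01822.
So the interval runs from 0.099 to 0.135.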